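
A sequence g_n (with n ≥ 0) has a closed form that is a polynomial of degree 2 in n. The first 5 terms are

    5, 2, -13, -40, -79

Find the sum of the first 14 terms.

1st diffs: -3, -15, -27, -39.
2nd diffs: -12, -12, -12 (constant).
Newton forward-difference form: g_n = 5 + (-3)·C(n,1) + (-12)·C(n,2).
Continuing: …, -130, -193, -268, -355, …, g_{13} = -970.
Summing n = 0..13 (14 terms) gives -4571.

-4571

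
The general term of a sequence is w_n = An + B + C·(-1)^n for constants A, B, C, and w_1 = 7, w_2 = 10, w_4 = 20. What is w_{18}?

Plug in n = 1, 2, 4: A + B - C = 7; 2A + B + C = 10; 4A + B + C = 20.
Subtracting the first from the second: A + 2C = 3.
Subtracting the second from the third: 2A = 10.
Solving: C = -1, A = 5, then B = 1.
So w_n = 5·n + 1 + (-1)·(-1)^n; at n=18 this is 90.

90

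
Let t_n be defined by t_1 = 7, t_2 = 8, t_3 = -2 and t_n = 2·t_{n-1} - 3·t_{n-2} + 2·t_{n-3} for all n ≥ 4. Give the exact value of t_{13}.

t_4 = -14  t_5 = -6  t_6 = 26  t_7 = 42  t_8 = -6  t_9 = -86  t_{10} = -70  t_{11} = 106  t_{12} = 250  t_{13} = 42.

42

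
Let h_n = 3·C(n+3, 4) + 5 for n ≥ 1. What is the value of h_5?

215

C(8, 4) = 70, so h_5 = 215.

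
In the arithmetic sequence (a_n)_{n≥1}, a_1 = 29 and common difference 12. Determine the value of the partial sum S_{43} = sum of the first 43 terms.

12083

a_n = 29 + (n - 1)·12.
a_{43} = 533; S = 43·(29 + 533)/2 = 12083.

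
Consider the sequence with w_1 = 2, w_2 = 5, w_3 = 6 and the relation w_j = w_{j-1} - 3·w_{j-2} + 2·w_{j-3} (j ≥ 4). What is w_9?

w_4 = -5  w_5 = -13  w_6 = 14  w_7 = 43  w_8 = -25  w_9 = -126.

-126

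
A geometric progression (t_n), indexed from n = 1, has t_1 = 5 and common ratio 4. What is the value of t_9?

t_n = 5·4^(n-1).
t_9 = 5·4^8 = 327680.

327680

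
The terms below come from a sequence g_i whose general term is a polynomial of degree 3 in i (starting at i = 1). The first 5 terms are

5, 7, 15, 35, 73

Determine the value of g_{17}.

4117

1st diffs: 2, 8, 20, 38.
2nd diffs: 6, 12, 18.
3rd diffs: 6, 6 (constant).
Newton forward-difference form: g_i = 5 + 2·C(i-1,1) + 6·C(i-1,2) + 6·C(i-1,3).
At i = 17: i-1 = 16, so g_{17} = 5 + 32 + 720 + 3360 = 4117.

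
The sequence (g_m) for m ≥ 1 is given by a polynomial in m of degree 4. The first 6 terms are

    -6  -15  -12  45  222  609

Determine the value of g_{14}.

29985

1st diffs: -9, 3, 57, 177, 387.
2nd diffs: 12, 54, 120, 210.
3rd diffs: 42, 66, 90.
4th diffs: 24, 24 (constant).
Newton forward-difference form: g_m = -6 + (-9)·C(m-1,1) + 12·C(m-1,2) + 42·C(m-1,3) + 24·C(m-1,4).
At m = 14: m-1 = 13, so g_{14} = -6 - 117 + 936 + 12012 + 17160 = 29985.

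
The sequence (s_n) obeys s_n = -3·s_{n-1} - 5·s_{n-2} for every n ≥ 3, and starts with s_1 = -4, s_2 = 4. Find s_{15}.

-273592

Compute successive terms:
s_3 = 8  s_4 = -44  s_5 = 92  …  s_{12} = -29144  s_{13} = 40892  s_{14} = 23044  s_{15} = -273592.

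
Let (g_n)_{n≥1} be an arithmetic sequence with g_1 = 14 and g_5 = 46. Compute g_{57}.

462

Common difference d = (46 - 14) / (5 - 1) = 8.
g_n = 14 + (n - 1)·8.
g_{57} = 14 + 56·8 = 462.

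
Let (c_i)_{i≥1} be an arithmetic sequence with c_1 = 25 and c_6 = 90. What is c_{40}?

532

Common difference d = (90 - 25) / (6 - 1) = 13.
c_i = 25 + (i - 1)·13.
c_{40} = 25 + 39·13 = 532.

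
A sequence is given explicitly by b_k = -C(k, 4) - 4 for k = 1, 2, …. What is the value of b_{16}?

C(16, 4) = 1820, so b_{16} = -1824.

-1824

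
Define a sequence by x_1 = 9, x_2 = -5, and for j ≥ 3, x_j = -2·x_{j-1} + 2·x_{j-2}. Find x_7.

Iterate the recurrence:
x_3 = 28  x_4 = -66  x_5 = 188  x_6 = -508  x_7 = 1392.

1392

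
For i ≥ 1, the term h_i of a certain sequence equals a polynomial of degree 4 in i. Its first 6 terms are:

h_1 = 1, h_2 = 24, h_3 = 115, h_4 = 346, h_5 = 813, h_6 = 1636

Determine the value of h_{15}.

1st diffs: 23, 91, 231, 467, 823.
2nd diffs: 68, 140, 236, 356.
3rd diffs: 72, 96, 120.
4th diffs: 24, 24 (constant).
Newton forward-difference form: h_i = 1 + 23·C(i-1,1) + 68·C(i-1,2) + 72·C(i-1,3) + 24·C(i-1,4).
At i = 15: i-1 = 14, so h_{15} = 1 + 322 + 6188 + 26208 + 24024 = 56743.

56743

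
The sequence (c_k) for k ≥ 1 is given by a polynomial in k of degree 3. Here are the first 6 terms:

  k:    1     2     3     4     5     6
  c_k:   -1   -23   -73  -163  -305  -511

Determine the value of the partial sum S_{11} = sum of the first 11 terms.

-9801

1st diffs: -22, -50, -90, -142, -206.
2nd diffs: -28, -40, -52, -64.
3rd diffs: -12, -12, -12 (constant).
Newton forward-difference form: c_k = -1 + (-22)·C(k-1,1) + (-28)·C(k-1,2) + (-12)·C(k-1,3).
Continuing: …, -793, -1163, -1633, -2215, …, c_{11} = -2921.
Summing k = 1..11 (11 terms) gives -9801.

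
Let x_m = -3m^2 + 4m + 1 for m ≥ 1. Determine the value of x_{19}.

x_{19} = -3·19^2 + 4·19 + 1 = -1006.

-1006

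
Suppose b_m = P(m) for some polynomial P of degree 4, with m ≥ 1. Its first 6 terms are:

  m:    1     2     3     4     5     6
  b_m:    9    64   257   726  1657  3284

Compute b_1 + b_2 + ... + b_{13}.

204321

1st diffs: 55, 193, 469, 931, 1627.
2nd diffs: 138, 276, 462, 696.
3rd diffs: 138, 186, 234.
4th diffs: 48, 48 (constant).
Newton forward-difference form: b_m = 9 + 55·C(m-1,1) + 138·C(m-1,2) + 138·C(m-1,3) + 48·C(m-1,4).
Continuing: …, 5889, 9802, 15401, 23112, …, b_{13} = 63897.
Summing m = 1..13 (13 terms) gives 204321.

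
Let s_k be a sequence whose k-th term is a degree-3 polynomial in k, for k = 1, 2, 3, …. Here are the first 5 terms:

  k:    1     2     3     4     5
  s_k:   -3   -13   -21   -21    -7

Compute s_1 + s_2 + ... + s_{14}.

5782

1st diffs: -10, -8, 0, 14.
2nd diffs: 2, 8, 14.
3rd diffs: 6, 6 (constant).
Newton forward-difference form: s_k = -3 + (-10)·C(k-1,1) + 2·C(k-1,2) + 6·C(k-1,3).
Continuing: …, 27, 87, 179, 309, …, s_{14} = 1739.
Summing k = 1..14 (14 terms) gives 5782.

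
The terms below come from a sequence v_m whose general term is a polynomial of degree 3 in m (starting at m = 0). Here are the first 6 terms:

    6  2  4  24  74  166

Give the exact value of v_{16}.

7382

1st diffs: -4, 2, 20, 50, 92.
2nd diffs: 6, 18, 30, 42.
3rd diffs: 12, 12, 12 (constant).
So v_m = 2m^3 - 3m^2 - 3m + 6.
Evaluating at m = 16 gives v_{16} = 7382.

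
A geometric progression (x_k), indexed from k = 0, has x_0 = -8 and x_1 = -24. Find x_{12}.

-4251528

Common ratio r = 3.
x_k = (-8)·3^(k-0).
x_{12} = (-8)·3^12 = -4251528.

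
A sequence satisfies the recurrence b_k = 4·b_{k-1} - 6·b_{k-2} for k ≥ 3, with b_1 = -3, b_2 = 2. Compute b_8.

-2128

b_3 = 26;  b_4 = 92;  b_5 = 212;  b_6 = 296;  b_7 = -88;  b_8 = -2128.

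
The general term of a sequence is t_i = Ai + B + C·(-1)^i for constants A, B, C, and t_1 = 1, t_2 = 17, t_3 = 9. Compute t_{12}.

The three given values yield: A + B - C = 1; 2A + B + C = 17; 3A + B - C = 9.
Subtracting the first from the second: A + 2C = 16.
Subtracting the second from the third: A - 2C = -8.
Solving: C = 6, A = 4, then B = 3.
Therefore t_{12} = 48 + 3 + 6·1 = 57.

57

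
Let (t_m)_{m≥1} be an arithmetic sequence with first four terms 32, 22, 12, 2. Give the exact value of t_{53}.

-488

Common difference d = -10.
t_m = 32 + (m - 1)·(-10).
t_{53} = 32 + 52·(-10) = -488.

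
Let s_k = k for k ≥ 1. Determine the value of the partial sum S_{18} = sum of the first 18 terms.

Over k = 1..18: Σk = 171.
Total = (1)·171 = 171.

171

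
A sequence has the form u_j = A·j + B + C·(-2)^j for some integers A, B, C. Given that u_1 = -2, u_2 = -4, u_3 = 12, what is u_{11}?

Write the equations: A + B - 2C = -2; 2A + B + 4C = -4; 3A + B - 8C = 12.
Subtracting the first from the second: A + 6C = -2.
Subtracting the second from the third: A - 12C = 16.
Solving: C = -1, A = 4, then B = -8.
So u_j = 4·j + (-8) + (-1)·(-2)^j; at j=11 this is 2084.

2084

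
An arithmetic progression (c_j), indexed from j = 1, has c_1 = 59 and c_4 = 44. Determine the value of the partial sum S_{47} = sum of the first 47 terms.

Common difference d = (44 - 59) / (4 - 1) = -5.
c_j = 59 + (j - 1)·(-5).
c_{47} = -171; S = 47·(59 + (-171))/2 = -2632.

-2632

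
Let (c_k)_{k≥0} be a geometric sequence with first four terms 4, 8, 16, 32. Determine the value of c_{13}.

32768

Common ratio r = 2.
c_k = 4·2^(k-0).
c_{13} = 4·2^13 = 32768.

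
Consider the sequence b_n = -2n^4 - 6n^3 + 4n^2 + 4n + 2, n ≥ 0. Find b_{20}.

-366318

b_{20} = -2·20^4 - 6·20^3 + 4·20^2 + 4·20 + 2 = -366318.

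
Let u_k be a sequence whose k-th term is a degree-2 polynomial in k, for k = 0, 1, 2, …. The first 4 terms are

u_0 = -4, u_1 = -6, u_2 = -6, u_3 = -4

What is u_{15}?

1st diffs: -2, 0, 2.
2nd diffs: 2, 2 (constant).
So u_k = k^2 - 3k - 4.
Evaluating at k = 15 gives u_{15} = 176.

176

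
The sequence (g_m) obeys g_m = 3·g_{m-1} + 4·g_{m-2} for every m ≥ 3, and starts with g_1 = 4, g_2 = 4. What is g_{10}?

Step forward from the initial values:
g_3 = 28;  g_4 = 100;  g_5 = 412;  g_6 = 1636;  g_7 = 6556;  g_8 = 26212;  g_9 = 104860;  g_{10} = 419428.
(Characteristic roots are 4 and -1.)

419428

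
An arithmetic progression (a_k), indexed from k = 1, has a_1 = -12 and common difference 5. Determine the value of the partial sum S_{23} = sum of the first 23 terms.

a_k = -12 + (k - 1)·5.
a_{23} = 98; S = 23·(-12 + 98)/2 = 989.

989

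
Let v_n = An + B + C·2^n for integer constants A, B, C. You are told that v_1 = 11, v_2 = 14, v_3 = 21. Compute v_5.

Plug in n = 1, 2, 3: A + B + 2C = 11; 2A + B + 4C = 14; 3A + B + 8C = 21.
Subtracting the first from the second: A + 2C = 3.
Subtracting the second from the third: A + 4C = 7.
Solving: C = 2, A = -1, then B = 8.
Hence v_5 = -1·5 + 8 + 2·32 = 67.

67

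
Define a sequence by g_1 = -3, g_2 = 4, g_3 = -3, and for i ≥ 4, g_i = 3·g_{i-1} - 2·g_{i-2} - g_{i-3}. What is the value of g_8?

-301

Iterate the recurrence:
g_4 = -14  g_5 = -40  g_6 = -89  g_7 = -173  g_8 = -301.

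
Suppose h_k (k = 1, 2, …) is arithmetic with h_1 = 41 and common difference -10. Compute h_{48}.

h_k = 41 + (k - 1)·(-10).
h_{48} = 41 + 47·(-10) = -429.

-429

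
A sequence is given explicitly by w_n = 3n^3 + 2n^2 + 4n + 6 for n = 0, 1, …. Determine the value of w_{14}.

8686

w_{14} = 3·14^3 + 2·14^2 + 4·14 + 6 = 8686.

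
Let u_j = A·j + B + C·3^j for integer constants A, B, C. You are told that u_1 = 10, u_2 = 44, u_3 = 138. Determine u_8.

Write the equations: A + B + 3C = 10; 2A + B + 9C = 44; 3A + B + 27C = 138.
Subtracting the first from the second: A + 6C = 34.
Subtracting the second from the third: A + 18C = 94.
Solving: C = 5, A = 4, then B = -9.
Therefore u_8 = 32 + (-9) + 5·6561 = 32828.

32828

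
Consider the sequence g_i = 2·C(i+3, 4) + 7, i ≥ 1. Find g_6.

C(9, 4) = 126, so g_6 = 259.

259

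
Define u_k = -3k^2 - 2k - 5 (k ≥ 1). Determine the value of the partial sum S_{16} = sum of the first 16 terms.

-4840

Over k = 1..16: Σk = 136, Σk² = 1496.
Total = (-3)·1496 + (-2)·136 + (-5)·16 = -4840.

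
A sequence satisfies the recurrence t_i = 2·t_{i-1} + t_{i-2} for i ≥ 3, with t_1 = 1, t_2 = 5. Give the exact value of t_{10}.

5333

Step forward from the initial values:
t_3 = 11;  t_4 = 27;  t_5 = 65;  t_6 = 157;  t_7 = 379;  t_8 = 915;  t_9 = 2209;  t_{10} = 5333.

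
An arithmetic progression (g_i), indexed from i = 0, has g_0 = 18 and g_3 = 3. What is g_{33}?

Common difference d = (3 - 18) / (3 - 0) = -5.
g_i = 18 + (i - 0)·(-5).
g_{33} = 18 + 33·(-5) = -147.

-147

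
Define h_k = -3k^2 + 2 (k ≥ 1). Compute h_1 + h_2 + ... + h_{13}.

-2431

Over k = 1..13: Σk = 91, Σk² = 819.
Total = (-3)·819 + (2)·13 = -2431.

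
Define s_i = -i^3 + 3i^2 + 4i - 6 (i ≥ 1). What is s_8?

-294

s_8 = -1·8^3 + 3·8^2 + 4·8 - 6 = -294.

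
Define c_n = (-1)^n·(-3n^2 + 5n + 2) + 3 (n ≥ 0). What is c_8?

-147

(-1)^8 = 1; -3n^2 + 5n + 2 at n=8 is -150; so c_8 = -147.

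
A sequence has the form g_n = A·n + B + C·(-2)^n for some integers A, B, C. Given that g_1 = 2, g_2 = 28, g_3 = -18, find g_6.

276

The three given values yield: A + B - 2C = 2; 2A + B + 4C = 28; 3A + B - 8C = -18.
Subtracting the first from the second: A + 6C = 26.
Subtracting the second from the third: A - 12C = -46.
Solving: C = 4, A = 2, then B = 8.
Hence g_6 = 2·6 + 8 + 4·64 = 276.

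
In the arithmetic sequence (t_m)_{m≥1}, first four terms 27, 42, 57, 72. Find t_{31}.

477

Common difference d = 15.
t_m = 27 + (m - 1)·15.
t_{31} = 27 + 30·15 = 477.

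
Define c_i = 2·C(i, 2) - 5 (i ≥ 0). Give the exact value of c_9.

C(9, 2) = 36, so c_9 = 67.

67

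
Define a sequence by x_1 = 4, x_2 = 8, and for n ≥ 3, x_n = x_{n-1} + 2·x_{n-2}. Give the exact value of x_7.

256

Compute successive terms:
x_3 = 16;  x_4 = 32;  x_5 = 64;  x_6 = 128;  x_7 = 256.
(Characteristic roots are 2 and -1.)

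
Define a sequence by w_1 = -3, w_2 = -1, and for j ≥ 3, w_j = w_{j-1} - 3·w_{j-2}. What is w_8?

131

Compute successive terms:
w_3 = 8, w_4 = 11, w_5 = -13, w_6 = -46, w_7 = -7, w_8 = 131.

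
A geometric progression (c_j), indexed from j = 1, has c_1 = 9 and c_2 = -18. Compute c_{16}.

Common ratio r = -2.
c_j = 9·(-2)^(j-1).
c_{16} = 9·(-2)^15 = -294912.

-294912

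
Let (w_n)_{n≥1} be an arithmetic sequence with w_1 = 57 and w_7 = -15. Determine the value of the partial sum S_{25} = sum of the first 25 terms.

Common difference d = (-15 - 57) / (7 - 1) = -12.
w_n = 57 + (n - 1)·(-12).
w_{25} = -231; S = 25·(57 + (-231))/2 = -2175.

-2175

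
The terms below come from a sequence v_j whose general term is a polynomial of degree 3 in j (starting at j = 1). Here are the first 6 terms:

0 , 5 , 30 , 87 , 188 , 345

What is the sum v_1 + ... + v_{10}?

1st diffs: 5, 25, 57, 101, 157.
2nd diffs: 20, 32, 44, 56.
3rd diffs: 12, 12, 12 (constant).
Newton forward-difference form: v_j = 5·C(j-1,1) + 20·C(j-1,2) + 12·C(j-1,3).
Continuing: 570, 875, 1272, 1773.
Summing j = 1..10 (10 terms) gives 5145.

5145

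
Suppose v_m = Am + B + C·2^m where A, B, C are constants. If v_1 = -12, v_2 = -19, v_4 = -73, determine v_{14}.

-81883

The three given values yield: A + B + 2C = -12; 2A + B + 4C = -19; 4A + B + 16C = -73.
Subtracting the first from the second: A + 2C = -7.
Subtracting the second from the third: 2A + 12C = -54.
Solving: C = -5, A = 3, then B = -5.
Hence v_{14} = 3·14 + (-5) + (-5)·16384 = -81883.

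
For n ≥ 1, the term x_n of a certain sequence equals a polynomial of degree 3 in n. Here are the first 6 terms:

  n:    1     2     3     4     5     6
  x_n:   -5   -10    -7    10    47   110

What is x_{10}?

742

1st diffs: -5, 3, 17, 37, 63.
2nd diffs: 8, 14, 20, 26.
3rd diffs: 6, 6, 6 (constant).
Newton forward-difference form: x_n = -5 + (-5)·C(n-1,1) + 8·C(n-1,2) + 6·C(n-1,3).
At n = 10: n-1 = 9, so x_{10} = -5 - 45 + 288 + 504 = 742.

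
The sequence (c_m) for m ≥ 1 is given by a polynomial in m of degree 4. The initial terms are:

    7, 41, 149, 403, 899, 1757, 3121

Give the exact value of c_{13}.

1st diffs: 34, 108, 254, 496, 858, 1364.
2nd diffs: 74, 146, 242, 362, 506.
3rd diffs: 72, 96, 120, 144.
4th diffs: 24, 24, 24 (constant).
So c_m = m^4 + 2m^3 + 5m - 1.
Evaluating at m = 13 gives c_{13} = 33019.

33019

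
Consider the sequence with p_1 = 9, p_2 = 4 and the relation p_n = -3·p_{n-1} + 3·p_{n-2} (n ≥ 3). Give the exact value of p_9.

29079

p_3 = 15  p_4 = -33  p_5 = 144  p_6 = -531  p_7 = 2025  p_8 = -7668  p_9 = 29079.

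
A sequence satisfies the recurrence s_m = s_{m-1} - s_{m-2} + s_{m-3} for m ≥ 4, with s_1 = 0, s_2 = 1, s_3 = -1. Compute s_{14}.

1

Compute successive terms:
s_4 = -2, s_5 = 0, s_6 = 1, …, s_{11} = -1, s_{12} = -2, s_{13} = 0, s_{14} = 1.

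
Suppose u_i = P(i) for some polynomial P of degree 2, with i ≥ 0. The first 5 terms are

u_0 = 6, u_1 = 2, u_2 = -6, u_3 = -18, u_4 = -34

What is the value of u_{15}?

-474

1st diffs: -4, -8, -12, -16.
2nd diffs: -4, -4, -4 (constant).
So u_i = -2i^2 - 2i + 6.
Evaluating at i = 15 gives u_{15} = -474.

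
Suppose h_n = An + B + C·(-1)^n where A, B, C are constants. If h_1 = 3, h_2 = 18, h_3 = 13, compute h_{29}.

143

Plug in n = 1, 2, 3: A + B - C = 3; 2A + B + C = 18; 3A + B - C = 13.
Subtracting the first from the second: A + 2C = 15.
Subtracting the second from the third: A - 2C = -5.
Solving: C = 5, A = 5, then B = 3.
Therefore h_{29} = 145 + 3 + 5·(-1) = 143.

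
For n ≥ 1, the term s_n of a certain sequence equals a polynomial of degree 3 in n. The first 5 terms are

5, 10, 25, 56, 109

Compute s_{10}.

1st diffs: 5, 15, 31, 53.
2nd diffs: 10, 16, 22.
3rd diffs: 6, 6 (constant).
Newton forward-difference form: s_n = 5 + 5·C(n-1,1) + 10·C(n-1,2) + 6·C(n-1,3).
At n = 10: n-1 = 9, so s_{10} = 5 + 45 + 360 + 504 = 914.

914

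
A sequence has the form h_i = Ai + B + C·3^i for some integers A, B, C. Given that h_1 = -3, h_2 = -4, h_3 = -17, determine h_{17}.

Write the equations: A + B + 3C = -3; 2A + B + 9C = -4; 3A + B + 27C = -17.
Subtracting the first from the second: A + 6C = -1.
Subtracting the second from the third: A + 18C = -13.
Solving: C = -1, A = 5, then B = -5.
So h_i = 5·i + (-5) + (-1)·3^i; at i=17 this is -129140083.

-129140083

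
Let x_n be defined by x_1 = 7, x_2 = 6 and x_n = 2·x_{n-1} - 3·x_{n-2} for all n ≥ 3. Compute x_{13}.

2763

Compute successive terms:
x_3 = -9, x_4 = -36, x_5 = -45, …, x_{10} = -738, x_{11} = -1665, x_{12} = -1116, x_{13} = 2763.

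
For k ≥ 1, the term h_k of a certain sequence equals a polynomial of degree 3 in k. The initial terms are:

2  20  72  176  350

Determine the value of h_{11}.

1st diffs: 18, 52, 104, 174.
2nd diffs: 34, 52, 70.
3rd diffs: 18, 18 (constant).
Newton forward-difference form: h_k = 2 + 18·C(k-1,1) + 34·C(k-1,2) + 18·C(k-1,3).
At k = 11: k-1 = 10, so h_{11} = 2 + 180 + 1530 + 2160 = 3872.

3872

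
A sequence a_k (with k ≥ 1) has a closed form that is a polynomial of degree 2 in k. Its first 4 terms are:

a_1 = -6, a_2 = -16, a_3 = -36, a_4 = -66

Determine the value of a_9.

1st diffs: -10, -20, -30.
2nd diffs: -10, -10 (constant).
Newton forward-difference form: a_k = -6 + (-10)·C(k-1,1) + (-10)·C(k-1,2).
At k = 9: k-1 = 8, so a_9 = -6 - 80 - 280 = -366.

-366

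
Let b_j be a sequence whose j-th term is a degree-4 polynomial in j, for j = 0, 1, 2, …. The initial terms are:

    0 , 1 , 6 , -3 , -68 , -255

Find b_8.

1st diffs: 1, 5, -9, -65, -187.
2nd diffs: 4, -14, -56, -122.
3rd diffs: -18, -42, -66.
4th diffs: -24, -24 (constant).
So b_j = -j^4 + 3j^3 - j.
Evaluating at j = 8 gives b_8 = -2568.

-2568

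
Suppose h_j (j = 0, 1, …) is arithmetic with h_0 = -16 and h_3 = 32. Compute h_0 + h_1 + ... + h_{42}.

13760

Common difference d = (32 - (-16)) / (3 - 0) = 16.
h_j = -16 + (j - 0)·16.
h_{42} = 656; S = 43·(-16 + 656)/2 = 13760.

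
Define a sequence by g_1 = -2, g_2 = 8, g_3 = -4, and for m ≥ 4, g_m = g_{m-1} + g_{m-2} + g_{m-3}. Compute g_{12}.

Compute successive terms:
g_4 = 2;  g_5 = 6;  g_6 = 4;  g_7 = 12;  g_8 = 22;  g_9 = 38;  g_{10} = 72;  g_{11} = 132;  g_{12} = 242.

242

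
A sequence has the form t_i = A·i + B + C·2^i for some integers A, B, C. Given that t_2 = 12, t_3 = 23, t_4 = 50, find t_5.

109

At i = 2, 3, 4: 2A + B + 4C = 12; 3A + B + 8C = 23; 4A + B + 16C = 50.
Subtracting the first from the second: A + 4C = 11.
Subtracting the second from the third: A + 8C = 27.
Solving: C = 4, A = -5, then B = 6.
So t_i = -5·i + 6 + 4·2^i; at i=5 this is 109.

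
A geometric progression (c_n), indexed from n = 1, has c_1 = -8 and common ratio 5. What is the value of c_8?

-625000

c_n = (-8)·5^(n-1).
c_8 = (-8)·5^7 = -625000.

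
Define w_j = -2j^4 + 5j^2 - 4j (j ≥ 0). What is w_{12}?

w_{12} = -2·12^4 + 5·12^2 - 4·12 = -40800.

-40800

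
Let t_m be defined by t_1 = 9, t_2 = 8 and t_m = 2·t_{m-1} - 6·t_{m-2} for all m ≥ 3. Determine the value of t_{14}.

Compute successive terms:
t_3 = -38;  t_4 = -124;  t_5 = -20;  …;  t_{11} = 37024;  t_{12} = 170048;  t_{13} = 117952;  t_{14} = -784384.

-784384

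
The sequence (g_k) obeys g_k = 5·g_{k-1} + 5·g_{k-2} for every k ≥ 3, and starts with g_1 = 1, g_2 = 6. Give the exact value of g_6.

7025

g_3 = 35; g_4 = 205; g_5 = 1200; g_6 = 7025.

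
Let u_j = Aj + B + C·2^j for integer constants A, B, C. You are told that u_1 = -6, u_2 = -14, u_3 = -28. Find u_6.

Plug in j = 1, 2, 3: A + B + 2C = -6; 2A + B + 4C = -14; 3A + B + 8C = -28.
Subtracting the first from the second: A + 2C = -8.
Subtracting the second from the third: A + 4C = -14.
Solving: C = -3, A = -2, then B = 2.
Hence u_6 = -2·6 + 2 + (-3)·64 = -202.

-202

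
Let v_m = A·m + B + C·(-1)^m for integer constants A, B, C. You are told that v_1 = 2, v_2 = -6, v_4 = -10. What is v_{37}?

-70

Write the equations: A + B - C = 2; 2A + B + C = -6; 4A + B + C = -10.
Subtracting the first from the second: A + 2C = -8.
Subtracting the second from the third: 2A = -4.
Solving: C = -3, A = -2, then B = 1.
Hence v_{37} = -2·37 + 1 + (-3)·(-1) = -70.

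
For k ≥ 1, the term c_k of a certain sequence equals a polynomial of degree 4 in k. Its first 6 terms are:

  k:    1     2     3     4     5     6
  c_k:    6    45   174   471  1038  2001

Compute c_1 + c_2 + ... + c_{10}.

1st diffs: 39, 129, 297, 567, 963.
2nd diffs: 90, 168, 270, 396.
3rd diffs: 78, 102, 126.
4th diffs: 24, 24 (constant).
Newton forward-difference form: c_k = 6 + 39·C(k-1,1) + 90·C(k-1,2) + 78·C(k-1,3) + 24·C(k-1,4).
Continuing: 3510, 5739, 8886, 13173.
Summing k = 1..10 (10 terms) gives 35043.

35043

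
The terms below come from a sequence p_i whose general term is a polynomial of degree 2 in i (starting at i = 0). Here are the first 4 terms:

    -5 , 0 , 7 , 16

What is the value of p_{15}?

280

1st diffs: 5, 7, 9.
2nd diffs: 2, 2 (constant).
So p_i = i^2 + 4i - 5.
Evaluating at i = 15 gives p_{15} = 280.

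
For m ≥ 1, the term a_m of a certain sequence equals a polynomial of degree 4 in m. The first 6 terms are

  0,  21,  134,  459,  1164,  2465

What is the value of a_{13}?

1st diffs: 21, 113, 325, 705, 1301.
2nd diffs: 92, 212, 380, 596.
3rd diffs: 120, 168, 216.
4th diffs: 48, 48 (constant).
Newton forward-difference form: a_m = 21·C(m-1,1) + 92·C(m-1,2) + 120·C(m-1,3) + 48·C(m-1,4).
At m = 13: m-1 = 12, so a_{13} = 252 + 6072 + 26400 + 23760 = 56484.

56484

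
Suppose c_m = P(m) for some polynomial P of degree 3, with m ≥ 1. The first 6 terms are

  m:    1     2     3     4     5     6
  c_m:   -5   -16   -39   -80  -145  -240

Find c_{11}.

-1375

1st diffs: -11, -23, -41, -65, -95.
2nd diffs: -12, -18, -24, -30.
3rd diffs: -6, -6, -6 (constant).
So c_m = -m^3 - 4m.
Evaluating at m = 11 gives c_{11} = -1375.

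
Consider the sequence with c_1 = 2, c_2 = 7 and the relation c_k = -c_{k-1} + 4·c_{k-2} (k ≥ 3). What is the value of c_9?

c_3 = 1;  c_4 = 27;  c_5 = -23;  c_6 = 131;  c_7 = -223;  c_8 = 747;  c_9 = -1639.

-1639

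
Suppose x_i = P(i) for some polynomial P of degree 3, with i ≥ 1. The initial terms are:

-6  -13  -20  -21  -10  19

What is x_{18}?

3955

1st diffs: -7, -7, -1, 11, 29.
2nd diffs: 0, 6, 12, 18.
3rd diffs: 6, 6, 6 (constant).
Newton forward-difference form: x_i = -6 + (-7)·C(i-1,1) + 6·C(i-1,3).
At i = 18: i-1 = 17, so x_{18} = -6 - 119 + 4080 = 3955.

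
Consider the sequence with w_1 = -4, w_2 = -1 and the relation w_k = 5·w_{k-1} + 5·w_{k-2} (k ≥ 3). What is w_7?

w_3 = -25  w_4 = -130  w_5 = -775  w_6 = -4525  w_7 = -26500.

-26500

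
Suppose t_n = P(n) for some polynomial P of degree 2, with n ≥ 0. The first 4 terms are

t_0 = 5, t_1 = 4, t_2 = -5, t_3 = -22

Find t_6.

-121

1st diffs: -1, -9, -17.
2nd diffs: -8, -8 (constant).
Newton forward-difference form: t_n = 5 + (-1)·C(n,1) + (-8)·C(n,2).
At n = 6: n = 6, so t_6 = 5 - 6 - 120 = -121.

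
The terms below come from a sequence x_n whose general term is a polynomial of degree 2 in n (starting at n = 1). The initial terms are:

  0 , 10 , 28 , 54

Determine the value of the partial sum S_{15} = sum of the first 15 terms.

4690

1st diffs: 10, 18, 26.
2nd diffs: 8, 8 (constant).
Newton forward-difference form: x_n = 10·C(n-1,1) + 8·C(n-1,2).
Continuing: …, 88, 130, 180, 238, …, x_{15} = 868.
Summing n = 1..15 (15 terms) gives 4690.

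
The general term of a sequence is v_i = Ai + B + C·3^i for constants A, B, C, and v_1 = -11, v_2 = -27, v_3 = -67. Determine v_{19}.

-2324523011

At i = 1, 2, 3: A + B + 3C = -11; 2A + B + 9C = -27; 3A + B + 27C = -67.
Subtracting the first from the second: A + 6C = -16.
Subtracting the second from the third: A + 18C = -40.
Solving: C = -2, A = -4, then B = -1.
Therefore v_{19} = -76 + (-1) + (-2)·1162261467 = -2324523011.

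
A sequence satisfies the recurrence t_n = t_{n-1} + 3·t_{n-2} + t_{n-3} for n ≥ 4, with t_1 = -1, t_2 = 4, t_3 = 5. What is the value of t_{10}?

2956

Applying the relation repeatedly:
t_4 = 16;  t_5 = 35;  t_6 = 88;  t_7 = 209;  t_8 = 508;  t_9 = 1223;  t_{10} = 2956.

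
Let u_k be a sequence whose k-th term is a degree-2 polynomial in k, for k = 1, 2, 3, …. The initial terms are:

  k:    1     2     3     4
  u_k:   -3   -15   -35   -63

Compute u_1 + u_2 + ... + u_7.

1st diffs: -12, -20, -28.
2nd diffs: -8, -8 (constant).
Newton forward-difference form: u_k = -3 + (-12)·C(k-1,1) + (-8)·C(k-1,2).
Continuing: -99, -143, -195.
Summing k = 1..7 (7 terms) gives -553.

-553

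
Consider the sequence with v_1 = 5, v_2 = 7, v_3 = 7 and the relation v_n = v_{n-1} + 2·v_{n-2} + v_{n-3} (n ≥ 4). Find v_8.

485

v_4 = 26;  v_5 = 47;  v_6 = 106;  v_7 = 226;  v_8 = 485.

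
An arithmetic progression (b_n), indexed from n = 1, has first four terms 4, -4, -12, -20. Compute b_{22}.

-164

Common difference d = -8.
b_n = 4 + (n - 1)·(-8).
b_{22} = 4 + 21·(-8) = -164.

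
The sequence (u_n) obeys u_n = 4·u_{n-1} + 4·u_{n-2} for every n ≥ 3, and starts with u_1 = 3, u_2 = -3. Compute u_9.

Step forward from the initial values:
u_3 = 0;  u_4 = -12;  u_5 = -48;  u_6 = -240;  u_7 = -1152;  u_8 = -5568;  u_9 = -26880.

-26880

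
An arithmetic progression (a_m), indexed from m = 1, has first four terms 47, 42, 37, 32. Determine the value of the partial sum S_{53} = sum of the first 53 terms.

-4399

Common difference d = -5.
a_m = 47 + (m - 1)·(-5).
a_{53} = -213; S = 53·(47 + (-213))/2 = -4399.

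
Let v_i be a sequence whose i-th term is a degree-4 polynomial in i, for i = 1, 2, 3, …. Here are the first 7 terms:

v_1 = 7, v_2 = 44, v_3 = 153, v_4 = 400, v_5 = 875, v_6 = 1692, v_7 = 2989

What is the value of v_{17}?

1st diffs: 37, 109, 247, 475, 817, 1297.
2nd diffs: 72, 138, 228, 342, 480.
3rd diffs: 66, 90, 114, 138.
4th diffs: 24, 24, 24 (constant).
Newton forward-difference form: v_i = 7 + 37·C(i-1,1) + 72·C(i-1,2) + 66·C(i-1,3) + 24·C(i-1,4).
At i = 17: i-1 = 16, so v_{17} = 7 + 592 + 8640 + 36960 + 43680 = 89879.

89879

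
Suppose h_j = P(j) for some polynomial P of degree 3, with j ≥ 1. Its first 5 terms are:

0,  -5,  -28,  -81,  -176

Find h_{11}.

-2300

1st diffs: -5, -23, -53, -95.
2nd diffs: -18, -30, -42.
3rd diffs: -12, -12 (constant).
So h_j = -2j^3 + 3j^2 - 1.
Evaluating at j = 11 gives h_{11} = -2300.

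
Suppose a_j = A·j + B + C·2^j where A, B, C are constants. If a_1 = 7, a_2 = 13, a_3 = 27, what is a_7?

499

At j = 1, 2, 3: A + B + 2C = 7; 2A + B + 4C = 13; 3A + B + 8C = 27.
Subtracting the first from the second: A + 2C = 6.
Subtracting the second from the third: A + 4C = 14.
Solving: C = 4, A = -2, then B = 1.
Therefore a_7 = -14 + 1 + 4·128 = 499.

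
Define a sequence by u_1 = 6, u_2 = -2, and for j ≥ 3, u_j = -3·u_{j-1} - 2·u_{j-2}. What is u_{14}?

32758

Applying the relation repeatedly:
u_3 = -6; u_4 = 22; u_5 = -54; …; u_{11} = -4086; u_{12} = 8182; u_{13} = -16374; u_{14} = 32758.
(Characteristic roots are -1 and -2.)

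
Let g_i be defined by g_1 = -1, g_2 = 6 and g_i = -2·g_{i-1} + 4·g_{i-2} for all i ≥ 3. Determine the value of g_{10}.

62976

Iterate the recurrence:
g_3 = -16, g_4 = 56, g_5 = -176, g_6 = 576, g_7 = -1856, g_8 = 6016, g_9 = -19456, g_{10} = 62976.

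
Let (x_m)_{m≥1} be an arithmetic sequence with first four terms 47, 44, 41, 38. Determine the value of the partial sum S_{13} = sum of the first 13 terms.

Common difference d = -3.
x_m = 47 + (m - 1)·(-3).
x_{13} = 11; S = 13·(47 + 11)/2 = 377.

377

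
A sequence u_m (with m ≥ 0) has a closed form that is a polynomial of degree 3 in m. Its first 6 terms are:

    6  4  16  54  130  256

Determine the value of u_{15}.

6906

1st diffs: -2, 12, 38, 76, 126.
2nd diffs: 14, 26, 38, 50.
3rd diffs: 12, 12, 12 (constant).
So u_m = 2m^3 + m^2 - 5m + 6.
Evaluating at m = 15 gives u_{15} = 6906.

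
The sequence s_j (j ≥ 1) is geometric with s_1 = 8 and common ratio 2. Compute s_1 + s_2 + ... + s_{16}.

s_j = 8·2^(j-1).
S = 8·(2^16 - 1)/(2 - 1) = 8·(65536 - 1)/(1) = 524280.

524280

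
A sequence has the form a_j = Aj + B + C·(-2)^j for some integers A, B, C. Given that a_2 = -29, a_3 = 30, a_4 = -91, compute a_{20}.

-5242907

Write the equations: 2A + B + 4C = -29; 3A + B - 8C = 30; 4A + B + 16C = -91.
Subtracting the first from the second: A - 12C = 59.
Subtracting the second from the third: A + 24C = -121.
Solving: C = -5, A = -1, then B = -7.
Therefore a_{20} = -20 + (-7) + (-5)·1048576 = -5242907.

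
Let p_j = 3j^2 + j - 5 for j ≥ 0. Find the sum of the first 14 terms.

Over j = 0..13: Σj = 91, Σj² = 819.
Total = (3)·819 + (1)·91 + (-5)·14 = 2478.

2478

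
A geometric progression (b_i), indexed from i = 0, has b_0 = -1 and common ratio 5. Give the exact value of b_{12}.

b_i = (-1)·5^(i-0).
b_{12} = (-1)·5^12 = -244140625.

-244140625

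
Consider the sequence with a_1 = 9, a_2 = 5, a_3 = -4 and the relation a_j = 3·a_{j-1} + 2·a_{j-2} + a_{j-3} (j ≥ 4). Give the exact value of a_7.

235

Step forward from the initial values:
a_4 = 7; a_5 = 18; a_6 = 64; a_7 = 235.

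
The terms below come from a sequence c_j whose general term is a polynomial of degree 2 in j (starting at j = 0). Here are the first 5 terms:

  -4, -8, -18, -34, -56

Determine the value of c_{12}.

1st diffs: -4, -10, -16, -22.
2nd diffs: -6, -6, -6 (constant).
Newton forward-difference form: c_j = -4 + (-4)·C(j,1) + (-6)·C(j,2).
At j = 12: j = 12, so c_{12} = -4 - 48 - 396 = -448.

-448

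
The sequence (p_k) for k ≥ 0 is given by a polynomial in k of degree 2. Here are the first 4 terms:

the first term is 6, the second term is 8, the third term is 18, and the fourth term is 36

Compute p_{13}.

1st diffs: 2, 10, 18.
2nd diffs: 8, 8 (constant).
Newton forward-difference form: p_k = 6 + 2·C(k,1) + 8·C(k,2).
At k = 13: k = 13, so p_{13} = 6 + 26 + 624 = 656.

656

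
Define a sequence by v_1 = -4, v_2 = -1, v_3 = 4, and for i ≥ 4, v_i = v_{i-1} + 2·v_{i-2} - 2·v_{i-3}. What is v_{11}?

244

Compute successive terms:
v_4 = 10  v_5 = 20  v_6 = 32  v_7 = 52  v_8 = 76  v_9 = 116  v_{10} = 164  v_{11} = 244.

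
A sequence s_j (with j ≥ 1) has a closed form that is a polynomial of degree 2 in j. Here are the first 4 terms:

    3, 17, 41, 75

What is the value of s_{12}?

1st diffs: 14, 24, 34.
2nd diffs: 10, 10 (constant).
Newton forward-difference form: s_j = 3 + 14·C(j-1,1) + 10·C(j-1,2).
At j = 12: j-1 = 11, so s_{12} = 3 + 154 + 550 = 707.

707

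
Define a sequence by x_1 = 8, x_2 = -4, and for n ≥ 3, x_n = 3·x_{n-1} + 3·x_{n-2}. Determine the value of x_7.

x_3 = 12; x_4 = 24; x_5 = 108; x_6 = 396; x_7 = 1512.

1512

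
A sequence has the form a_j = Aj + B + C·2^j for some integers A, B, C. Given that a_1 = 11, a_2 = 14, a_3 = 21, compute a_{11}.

Write the equations: A + B + 2C = 11; 2A + B + 4C = 14; 3A + B + 8C = 21.
Subtracting the first from the second: A + 2C = 3.
Subtracting the second from the third: A + 4C = 7.
Solving: C = 2, A = -1, then B = 8.
Hence a_{11} = -1·11 + 8 + 2·2048 = 4093.

4093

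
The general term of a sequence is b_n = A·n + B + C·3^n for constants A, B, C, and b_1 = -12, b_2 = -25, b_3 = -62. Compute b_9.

Write the equations: A + B + 3C = -12; 2A + B + 9C = -25; 3A + B + 27C = -62.
Subtracting the first from the second: A + 6C = -13.
Subtracting the second from the third: A + 18C = -37.
Solving: C = -2, A = -1, then B = -5.
So b_n = -1·n + (-5) + (-2)·3^n; at n=9 this is -39380.

-39380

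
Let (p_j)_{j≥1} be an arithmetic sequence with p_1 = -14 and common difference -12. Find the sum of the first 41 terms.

p_j = -14 + (j - 1)·(-12).
p_{41} = -494; S = 41·(-14 + (-494))/2 = -10414.

-10414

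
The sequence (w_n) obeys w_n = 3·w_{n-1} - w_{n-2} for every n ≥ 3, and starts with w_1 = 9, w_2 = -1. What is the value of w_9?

Step forward from the initial values:
w_3 = -12;  w_4 = -35;  w_5 = -93;  w_6 = -244;  w_7 = -639;  w_8 = -1673;  w_9 = -4380.

-4380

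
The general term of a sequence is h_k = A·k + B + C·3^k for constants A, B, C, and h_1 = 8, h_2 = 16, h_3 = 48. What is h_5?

472

The three given values yield: A + B + 3C = 8; 2A + B + 9C = 16; 3A + B + 27C = 48.
Subtracting the first from the second: A + 6C = 8.
Subtracting the second from the third: A + 18C = 32.
Solving: C = 2, A = -4, then B = 6.
So h_k = -4·k + 6 + 2·3^k; at k=5 this is 472.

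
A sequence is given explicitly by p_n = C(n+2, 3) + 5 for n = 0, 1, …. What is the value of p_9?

C(11, 3) = 165, so p_9 = 170.

170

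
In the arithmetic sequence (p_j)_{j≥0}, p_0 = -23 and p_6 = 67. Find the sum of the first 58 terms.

Common difference d = (67 - (-23)) / (6 - 0) = 15.
p_j = -23 + (j - 0)·15.
p_{57} = 832; S = 58·(-23 + 832)/2 = 23461.

23461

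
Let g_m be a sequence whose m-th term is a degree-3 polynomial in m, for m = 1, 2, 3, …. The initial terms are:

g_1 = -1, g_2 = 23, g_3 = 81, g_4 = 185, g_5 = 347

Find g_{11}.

1st diffs: 24, 58, 104, 162.
2nd diffs: 34, 46, 58.
3rd diffs: 12, 12 (constant).
Newton forward-difference form: g_m = -1 + 24·C(m-1,1) + 34·C(m-1,2) + 12·C(m-1,3).
At m = 11: m-1 = 10, so g_{11} = -1 + 240 + 1530 + 1440 = 3209.

3209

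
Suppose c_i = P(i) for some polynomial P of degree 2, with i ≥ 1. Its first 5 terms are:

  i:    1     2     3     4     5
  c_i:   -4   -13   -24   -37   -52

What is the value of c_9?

-132

1st diffs: -9, -11, -13, -15.
2nd diffs: -2, -2, -2 (constant).
So c_i = -i^2 - 6i + 3.
Evaluating at i = 9 gives c_9 = -132.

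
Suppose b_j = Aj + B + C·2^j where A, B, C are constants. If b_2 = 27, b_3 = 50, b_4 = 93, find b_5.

176

Write the equations: 2A + B + 4C = 27; 3A + B + 8C = 50; 4A + B + 16C = 93.
Subtracting the first from the second: A + 4C = 23.
Subtracting the second from the third: A + 8C = 43.
Solving: C = 5, A = 3, then B = 1.
Hence b_5 = 3·5 + 1 + 5·32 = 176.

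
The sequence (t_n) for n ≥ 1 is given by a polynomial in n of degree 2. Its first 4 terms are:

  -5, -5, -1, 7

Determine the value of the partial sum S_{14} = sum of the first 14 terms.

1st diffs: 0, 4, 8.
2nd diffs: 4, 4 (constant).
Newton forward-difference form: t_n = -5 + 4·C(n-1,2).
Continuing: …, 19, 35, 55, 79, …, t_{14} = 307.
Summing n = 1..14 (14 terms) gives 1386.

1386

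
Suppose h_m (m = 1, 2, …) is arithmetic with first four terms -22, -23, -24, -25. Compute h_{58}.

-79

Common difference d = -1.
h_m = -22 + (m - 1)·(-1).
h_{58} = -22 + 57·(-1) = -79.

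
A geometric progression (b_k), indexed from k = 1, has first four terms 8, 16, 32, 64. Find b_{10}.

Common ratio r = 2.
b_k = 8·2^(k-1).
b_{10} = 8·2^9 = 4096.

4096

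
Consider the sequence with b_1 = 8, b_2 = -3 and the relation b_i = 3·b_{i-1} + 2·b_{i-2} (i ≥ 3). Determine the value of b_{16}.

68117415

Applying the relation repeatedly:
b_3 = 7  b_4 = 15  b_5 = 59  …  b_{13} = 1507787  b_{14} = 5370063  b_{15} = 19125763  b_{16} = 68117415.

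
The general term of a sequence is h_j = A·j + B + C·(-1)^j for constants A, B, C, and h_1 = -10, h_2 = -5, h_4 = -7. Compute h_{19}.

The three given values yield: A + B - C = -10; 2A + B + C = -5; 4A + B + C = -7.
Subtracting the first from the second: A + 2C = 5.
Subtracting the second from the third: 2A = -2.
Solving: C = 3, A = -1, then B = -6.
So h_j = -1·j + (-6) + 3·(-1)^j; at j=19 this is -28.

-28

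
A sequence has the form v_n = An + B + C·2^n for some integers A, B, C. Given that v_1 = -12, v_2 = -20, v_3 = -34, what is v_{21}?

The three given values yield: A + B + 2C = -12; 2A + B + 4C = -20; 3A + B + 8C = -34.
Subtracting the first from the second: A + 2C = -8.
Subtracting the second from the third: A + 4C = -14.
Solving: C = -3, A = -2, then B = -4.
Hence v_{21} = -2·21 + (-4) + (-3)·2097152 = -6291502.

-6291502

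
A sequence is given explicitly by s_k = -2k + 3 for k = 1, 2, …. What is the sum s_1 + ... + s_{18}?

Over k = 1..18: Σk = 171.
Total = (-2)·171 + (3)·18 = -288.

-288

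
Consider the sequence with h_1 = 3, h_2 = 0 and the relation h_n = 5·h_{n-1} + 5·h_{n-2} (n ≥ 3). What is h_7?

Step forward from the initial values:
h_3 = 15;  h_4 = 75;  h_5 = 450;  h_6 = 2625;  h_7 = 15375.

15375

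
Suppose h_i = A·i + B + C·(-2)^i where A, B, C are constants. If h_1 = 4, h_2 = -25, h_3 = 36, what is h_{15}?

Plug in i = 1, 2, 3: A + B - 2C = 4; 2A + B + 4C = -25; 3A + B - 8C = 36.
Subtracting the first from the second: A + 6C = -29.
Subtracting the second from the third: A - 12C = 61.
Solving: C = -5, A = 1, then B = -7.
Therefore h_{15} = 15 + (-7) + (-5)·(-32768) = 163848.

163848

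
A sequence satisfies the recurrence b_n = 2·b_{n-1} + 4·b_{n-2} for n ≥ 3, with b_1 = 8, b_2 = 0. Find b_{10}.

86016

Compute successive terms:
b_3 = 32  b_4 = 64  b_5 = 256  b_6 = 768  b_7 = 2560  b_8 = 8192  b_9 = 26624  b_{10} = 86016.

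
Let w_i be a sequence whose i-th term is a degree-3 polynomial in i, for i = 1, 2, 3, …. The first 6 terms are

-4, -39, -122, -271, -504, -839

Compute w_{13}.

-7552

1st diffs: -35, -83, -149, -233, -335.
2nd diffs: -48, -66, -84, -102.
3rd diffs: -18, -18, -18 (constant).
Newton forward-difference form: w_i = -4 + (-35)·C(i-1,1) + (-48)·C(i-1,2) + (-18)·C(i-1,3).
At i = 13: i-1 = 12, so w_{13} = -4 - 420 - 3168 - 3960 = -7552.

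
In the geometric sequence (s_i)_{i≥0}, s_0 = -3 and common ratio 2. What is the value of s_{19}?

-1572864

s_i = (-3)·2^(i-0).
s_{19} = (-3)·2^19 = -1572864.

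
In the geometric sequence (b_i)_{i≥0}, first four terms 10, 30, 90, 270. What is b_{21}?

104603532030

Common ratio r = 3.
b_i = 10·3^(i-0).
b_{21} = 10·3^21 = 104603532030.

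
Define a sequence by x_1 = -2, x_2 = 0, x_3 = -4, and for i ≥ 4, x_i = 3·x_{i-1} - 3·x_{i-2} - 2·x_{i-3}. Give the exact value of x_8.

156

Applying the relation repeatedly:
x_4 = -8  x_5 = -12  x_6 = -4  x_7 = 40  x_8 = 156.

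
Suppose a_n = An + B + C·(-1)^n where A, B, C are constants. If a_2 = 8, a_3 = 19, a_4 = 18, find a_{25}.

129

The three given values yield: 2A + B + C = 8; 3A + B - C = 19; 4A + B + C = 18.
Subtracting the first from the second: A - 2C = 11.
Subtracting the second from the third: A + 2C = -1.
Solving: C = -3, A = 5, then B = 1.
Hence a_{25} = 5·25 + 1 + (-3)·(-1) = 129.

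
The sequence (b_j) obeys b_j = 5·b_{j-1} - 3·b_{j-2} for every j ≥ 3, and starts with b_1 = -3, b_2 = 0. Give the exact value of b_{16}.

Iterate the recurrence:
b_3 = 9; b_4 = 45; b_5 = 198; …; b_{13} = 23361813; b_{14} = 100520640; b_{15} = 432517761; b_{16} = 1861026885.

1861026885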